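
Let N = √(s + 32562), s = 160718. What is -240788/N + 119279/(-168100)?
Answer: -119279/168100 - 60197*√755/3020 ≈ -548.41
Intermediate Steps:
N = 16*√755 (N = √(160718 + 32562) = √193280 = 16*√755 ≈ 439.64)
-240788/N + 119279/(-168100) = -240788*√755/12080 + 119279/(-168100) = -60197*√755/3020 + 119279*(-1/168100) = -60197*√755/3020 - 119279/168100 = -119279/168100 - 60197*√755/3020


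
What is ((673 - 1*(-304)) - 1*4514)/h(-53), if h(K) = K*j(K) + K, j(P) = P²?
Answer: 3537/148930 ≈ 0.023749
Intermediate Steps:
h(K) = K + K³ (h(K) = K*K² + K = K³ + K = K + K³)
((673 - 1*(-304)) - 1*4514)/h(-53) = ((673 - 1*(-304)) - 1*4514)/(-53 + (-53)³) = ((673 + 304) - 4514)/(-53 - 148877) = (977 - 4514)/(-148930) = -3537*(-1/148930) = 3537/148930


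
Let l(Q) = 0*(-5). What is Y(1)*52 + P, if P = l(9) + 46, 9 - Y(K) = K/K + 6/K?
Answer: 150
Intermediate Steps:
l(Q) = 0
Y(K) = 8 - 6/K (Y(K) = 9 - (K/K + 6/K) = 9 - (1 + 6/K) = 9 + (-1 - 6/K) = 8 - 6/K)
P = 46 (P = 0 + 46 = 46)
Y(1)*52 + P = (8 - 6/1)*52 + 46 = (8 - 6*1)*52 + 46 = (8 - 6)*52 + 46 = 2*52 + 46 = 104 + 46 = 150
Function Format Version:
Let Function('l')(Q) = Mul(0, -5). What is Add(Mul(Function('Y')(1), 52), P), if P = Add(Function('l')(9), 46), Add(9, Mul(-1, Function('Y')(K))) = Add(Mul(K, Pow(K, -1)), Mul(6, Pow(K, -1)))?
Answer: 150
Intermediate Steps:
Function('l')(Q) = 0
Function('Y')(K) = Add(8, Mul(-6, Pow(K, -1))) (Function('Y')(K) = Add(9, Mul(-1, Add(Mul(K, Pow(K, -1)), Mul(6, Pow(K, -1))))) = Add(9, Mul(-1, Add(1, Mul(6, Pow(K, -1))))) = Add(9, Add(-1, Mul(-6, Pow(K, -1)))) = Add(8, Mul(-6, Pow(K, -1))))
P = 46 (P = Add(0, 46) = 46)
Add(Mul(Function('Y')(1), 52), P) = Add(Mul(Add(8, Mul(-6, Pow(1, -1))), 52), 46) = Add(Mul(Add(8, Mul(-6, 1)), 52), 46) = Add(Mul(Add(8, -6), 52), 46) = Add(Mul(2, 52), 46) = Add(104, 46) = 150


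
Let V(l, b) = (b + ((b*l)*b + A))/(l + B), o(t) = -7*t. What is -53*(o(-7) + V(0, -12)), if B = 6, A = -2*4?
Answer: -7261/3 ≈ -2420.3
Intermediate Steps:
A = -8
V(l, b) = (-8 + b + l*b²)/(6 + l) (V(l, b) = (b + ((b*l)*b - 8))/(l + 6) = (b + (l*b² - 8))/(6 + l) = (b + (-8 + l*b²))/(6 + l) = (-8 + b + l*b²)/(6 + l))
-53*(o(-7) + V(0, -12)) = -53*(-7*(-7) + (-8 - 12 + 0*(-12)²)/(6 + 0)) = -53*(49 + (-8 - 12 + 0*144)/6) = -53*(49 + (-8 - 12 + 0)/6) = -53*(49 + (⅙)*(-20)) = -53*(49 - 10/3) = -53*137/3 = -7261/3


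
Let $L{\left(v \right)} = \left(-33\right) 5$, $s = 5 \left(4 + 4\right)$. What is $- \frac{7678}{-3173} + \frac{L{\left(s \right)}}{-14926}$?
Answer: $\frac{115125373}{47360198} \approx 2.4308$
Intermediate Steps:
$s = 40$ ($s = 5 \cdot 8 = 40$)
$L{\left(v \right)} = -165$
$- \frac{7678}{-3173} + \frac{L{\left(s \right)}}{-14926} = - \frac{7678}{-3173} - \frac{165}{-14926} = \left(-7678\right) \left(- \frac{1}{3173}\right) - - \frac{165}{14926} = \frac{7678}{3173} + \frac{165}{14926} = \frac{115125373}{47360198}$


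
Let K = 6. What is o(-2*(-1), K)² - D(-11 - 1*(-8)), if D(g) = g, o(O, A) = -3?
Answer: 12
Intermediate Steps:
o(-2*(-1), K)² - D(-11 - 1*(-8)) = (-3)² - (-11 - 1*(-8)) = 9 - (-11 + 8) = 9 - 1*(-3) = 9 + 3 = 12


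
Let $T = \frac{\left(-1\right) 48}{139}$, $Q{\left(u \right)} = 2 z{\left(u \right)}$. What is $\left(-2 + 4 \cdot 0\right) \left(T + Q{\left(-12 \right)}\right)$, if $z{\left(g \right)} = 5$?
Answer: $- \frac{2684}{139} \approx -19.309$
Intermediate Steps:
$Q{\left(u \right)} = 10$ ($Q{\left(u \right)} = 2 \cdot 5 = 10$)
$T = - \frac{48}{139}$ ($T = \left(-48\right) \frac{1}{139} = - \frac{48}{139} \approx -0.34532$)
$\left(-2 + 4 \cdot 0\right) \left(T + Q{\left(-12 \right)}\right) = \left(-2 + 4 \cdot 0\right) \left(- \frac{48}{139} + 10\right) = \left(-2 + 0\right) \frac{1342}{139} = \left(-2\right) \frac{1342}{139} = - \frac{2684}{139}$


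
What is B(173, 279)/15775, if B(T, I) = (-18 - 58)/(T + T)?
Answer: -38/2729075 ≈ -1.3924e-5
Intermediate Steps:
B(T, I) = -38/T (B(T, I) = -76*1/(2*T) = -38/T)
B(173, 279)/15775 = -38/173/15775 = -38*1/173*(1/15775) = -38/173*1/15775 = -38/2729075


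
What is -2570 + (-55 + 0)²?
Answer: 455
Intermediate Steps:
-2570 + (-55 + 0)² = -2570 + (-55)² = -2570 + 3025 = 455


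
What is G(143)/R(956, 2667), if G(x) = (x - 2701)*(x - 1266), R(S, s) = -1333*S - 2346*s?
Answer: -1436317/3765565 ≈ -0.38143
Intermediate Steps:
R(S, s) = -2346*s - 1333*S
G(x) = (-2701 + x)*(-1266 + x)
G(143)/R(956, 2667) = (3419466 + 143**2 - 3967*143)/(-2346*2667 - 1333*956) = (3419466 + 20449 - 567281)/(-6256782 - 1274348) = 2872634/(-7531130) = 2872634*(-1/7531130) = -1436317/3765565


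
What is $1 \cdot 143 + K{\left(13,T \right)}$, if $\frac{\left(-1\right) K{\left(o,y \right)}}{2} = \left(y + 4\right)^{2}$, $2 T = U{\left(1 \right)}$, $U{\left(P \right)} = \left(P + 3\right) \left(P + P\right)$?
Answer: $15$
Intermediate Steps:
$U{\left(P \right)} = 2 P \left(3 + P\right)$ ($U{\left(P \right)} = \left(3 + P\right) 2 P = 2 P \left(3 + P\right)$)
$T = 4$ ($T = \frac{2 \cdot 1 \left(3 + 1\right)}{2} = \frac{2 \cdot 1 \cdot 4}{2} = \frac{1}{2} \cdot 8 = 4$)
$K{\left(o,y \right)} = - 2 \left(4 + y\right)^{2}$ ($K{\left(o,y \right)} = - 2 \left(y + 4\right)^{2} = - 2 \left(4 + y\right)^{2}$)
$1 \cdot 143 + K{\left(13,T \right)} = 1 \cdot 143 - 2 \left(4 + 4\right)^{2} = 143 - 2 \cdot 8^{2} = 143 - 128 = 15$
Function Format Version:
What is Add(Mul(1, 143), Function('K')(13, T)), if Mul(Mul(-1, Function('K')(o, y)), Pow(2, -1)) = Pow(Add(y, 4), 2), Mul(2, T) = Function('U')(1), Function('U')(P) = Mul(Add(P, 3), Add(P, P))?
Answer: 15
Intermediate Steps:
Function('U')(P) = Mul(2, P, Add(3, P)) (Function('U')(P) = Mul(Add(3, P), Mul(2, P)) = Mul(2, P, Add(3, P)))
T = 4 (T = Mul(Rational(1, 2), Mul(2, 1, Add(3, 1))) = Mul(Rational(1, 2), Mul(2, 1, 4)) = Mul(Rational(1, 2), 8) = 4)
Function('K')(o, y) = Mul(-2, Pow(Add(4, y), 2)) (Function('K')(o, y) = Mul(-2, Pow(Add(y, 4), 2)) = Mul(-2, Pow(Add(4, y), 2)))
Add(Mul(1, 143), Function('K')(13, T)) = Add(Mul(1, 143), Mul(-2, Pow(Add(4, 4), 2))) = Add(143, Mul(-2, Pow(8, 2))) = Add(143, Mul(-2, 64)) = Add(143, -128) = 15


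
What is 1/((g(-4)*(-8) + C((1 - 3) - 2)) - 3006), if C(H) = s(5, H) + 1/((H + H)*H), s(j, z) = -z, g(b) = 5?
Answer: -32/97343 ≈ -0.00032873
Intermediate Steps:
C(H) = 1/(2*H²) - H (C(H) = -H + 1/((H + H)*H) = -H + 1/((2*H)*H) = -H + 1/(2*H²) = 1/(2*H²) - H)
1/((g(-4)*(-8) + C((1 - 3) - 2)) - 3006) = 1/((5*(-8) + (1/(2*((1 - 3) - 2)²) - ((1 - 3) - 2))) - 3006) = 1/((-40 + (1/(2*(-2 - 2)²) - (-2 - 2))) - 3006) = 1/((-40 + ((½)/(-4)² - 1*(-4))) - 3006) = 1/((-40 + ((½)*(1/16) + 4)) - 3006) = 1/((-40 + (1/32 + 4)) - 3006) = 1/((-40 + 129/32) - 3006) = 1/(-1151/32 - 3006) = 1/(-97343/32) = -32/97343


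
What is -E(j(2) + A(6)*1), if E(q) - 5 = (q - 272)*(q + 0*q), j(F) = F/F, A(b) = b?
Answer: 1850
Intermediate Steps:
j(F) = 1
E(q) = 5 + q*(-272 + q) (E(q) = 5 + (q - 272)*(q + 0*q) = 5 + (-272 + q)*(q + 0) = 5 + (-272 + q)*q = 5 + q*(-272 + q))
-E(j(2) + A(6)*1) = -(5 + (1 + 6*1)² - 272*(1 + 6*1)) = -(5 + (1 + 6)² - 272*(1 + 6)) = -(5 + 7² - 272*7) = -(5 + 49 - 1904) = -1*(-1850) = 1850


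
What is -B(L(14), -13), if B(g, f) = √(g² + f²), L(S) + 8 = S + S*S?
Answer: -√40973 ≈ -202.42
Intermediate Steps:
L(S) = -8 + S + S² (L(S) = -8 + (S + S*S) = -8 + (S + S²) = -8 + S + S²)
B(g, f) = √(f² + g²)
-B(L(14), -13) = -√((-13)² + (-8 + 14 + 14²)²) = -√(169 + (-8 + 14 + 196)²) = -√(169 + 202²) = -√(169 + 40804) = -√40973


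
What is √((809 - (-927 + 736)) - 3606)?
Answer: I*√2606 ≈ 51.049*I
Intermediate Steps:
√((809 - (-927 + 736)) - 3606) = √((809 - 1*(-191)) - 3606) = √((809 + 191) - 3606) = √(1000 - 3606) = √(-2606) = I*√2606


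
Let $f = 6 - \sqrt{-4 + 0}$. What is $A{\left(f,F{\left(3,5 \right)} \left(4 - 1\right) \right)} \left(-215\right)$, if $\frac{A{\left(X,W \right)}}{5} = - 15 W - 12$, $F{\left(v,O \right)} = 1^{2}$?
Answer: $61275$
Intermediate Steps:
$F{\left(v,O \right)} = 1$
$f = 6 - 2 i$ ($f = 6 - \sqrt{-4} = 6 - 2 i \approx 6.0 - 2.0 i$)
$A{\left(X,W \right)} = -60 - 75 W$ ($A{\left(X,W \right)} = 5 \left(- 15 W - 12\right) = 5 \left(-12 - 15 W\right) = -60 - 75 W$)
$A{\left(f,F{\left(3,5 \right)} \left(4 - 1\right) \right)} \left(-215\right) = \left(-60 - 75 \cdot 1 \left(4 - 1\right)\right) \left(-215\right) = \left(-60 - 75 \cdot 1 \cdot 3\right) \left(-215\right) = \left(-60 - 225\right) \left(-215\right) = \left(-285\right) \left(-215\right) = 61275$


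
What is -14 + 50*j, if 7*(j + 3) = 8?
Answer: -748/7 ≈ -106.86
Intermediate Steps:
j = -13/7 (j = -3 + (⅐)*8 = -3 + 8/7 = -13/7 ≈ -1.8571)
-14 + 50*j = -14 + 50*(-13/7) = -14 - 650/7 = -748/7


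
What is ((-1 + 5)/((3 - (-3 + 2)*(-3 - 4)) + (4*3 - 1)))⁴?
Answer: 256/2401 ≈ 0.10662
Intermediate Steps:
((-1 + 5)/((3 - (-3 + 2)*(-3 - 4)) + (4*3 - 1)))⁴ = (4/((3 - (-1)*(-7)) + (12 - 1)))⁴ = (4/((3 - 1*7) + 11))⁴ = (4/((3 - 7) + 11))⁴ = (4/(-4 + 11))⁴ = (4/7)⁴ = 256/2401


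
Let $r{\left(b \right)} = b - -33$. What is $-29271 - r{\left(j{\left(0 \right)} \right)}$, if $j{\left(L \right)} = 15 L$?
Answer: $-29304$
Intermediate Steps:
$r{\left(b \right)} = 33 + b$ ($r{\left(b \right)} = b + 33 = 33 + b$)
$-29271 - r{\left(j{\left(0 \right)} \right)} = -29271 - \left(33 + 15 \cdot 0\right) = -29271 - \left(33 + 0\right) = -29271 - 33 = -29304$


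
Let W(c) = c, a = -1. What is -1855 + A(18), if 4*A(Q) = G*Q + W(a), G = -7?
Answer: -7547/4 ≈ -1886.8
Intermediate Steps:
A(Q) = -¼ - 7*Q/4 (A(Q) = (-7*Q - 1)/4 = (-1 - 7*Q)/4 = -¼ - 7*Q/4)
-1855 + A(18) = -1855 + (-¼ - 7/4*18) = -1855 + (-¼ - 63/2) = -1855 - 127/4 = -7547/4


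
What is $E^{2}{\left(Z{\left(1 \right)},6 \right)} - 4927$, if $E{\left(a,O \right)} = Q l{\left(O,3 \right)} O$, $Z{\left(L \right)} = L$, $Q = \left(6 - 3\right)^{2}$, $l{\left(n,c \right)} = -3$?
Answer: $21317$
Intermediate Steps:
$Q = 9$ ($Q = 3^{2} = 9$)
$E{\left(a,O \right)} = - 27 O$ ($E{\left(a,O \right)} = 9 \left(-3\right) O = - 27 O$)
$E^{2}{\left(Z{\left(1 \right)},6 \right)} - 4927 = \left(\left(-27\right) 6\right)^{2} - 4927 = \left(-162\right)^{2} - 4927 = 26244 - 4927 = 21317$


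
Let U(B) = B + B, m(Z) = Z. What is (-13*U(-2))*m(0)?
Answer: 0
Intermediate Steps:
U(B) = 2*B
(-13*U(-2))*m(0) = -26*(-2)*0 = -13*(-4)*0 = 52*0 = 0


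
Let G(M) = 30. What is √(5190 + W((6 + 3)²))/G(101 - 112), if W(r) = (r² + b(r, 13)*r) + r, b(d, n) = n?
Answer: √12885/30 ≈ 3.7837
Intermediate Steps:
W(r) = r² + 14*r (W(r) = (r² + 13*r) + r = r² + 14*r)
√(5190 + W((6 + 3)²))/G(101 - 112) = √(5190 + (6 + 3)²*(14 + (6 + 3)²))/30 = √(5190 + 9²*(14 + 9²))*(1/30) = √(5190 + 81*(14 + 81))*(1/30) = √(5190 + 81*95)*(1/30) = √(5190 + 7695)*(1/30) = √12885*(1/30) = √12885/30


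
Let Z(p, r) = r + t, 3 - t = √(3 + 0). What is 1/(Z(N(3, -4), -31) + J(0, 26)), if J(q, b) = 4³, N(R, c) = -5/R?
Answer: 12/431 + √3/1293 ≈ 0.029182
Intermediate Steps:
t = 3 - √3 (t = 3 - √(3 + 0) = 3 - √3 ≈ 1.2680)
Z(p, r) = 3 + r - √3 (Z(p, r) = r + (3 - √3) = 3 + r - √3)
J(q, b) = 64
1/(Z(N(3, -4), -31) + J(0, 26)) = 1/((3 - 31 - √3) + 64) = 1/((-28 - √3) + 64) = 1/(36 - √3)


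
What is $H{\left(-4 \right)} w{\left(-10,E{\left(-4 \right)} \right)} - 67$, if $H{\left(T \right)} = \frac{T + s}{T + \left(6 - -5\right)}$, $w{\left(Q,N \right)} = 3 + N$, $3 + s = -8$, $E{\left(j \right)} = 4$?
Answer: $-82$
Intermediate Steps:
$s = -11$ ($s = -3 - 8 = -11$)
$H{\left(T \right)} = \frac{-11 + T}{11 + T}$ ($H{\left(T \right)} = \frac{T - 11}{T + \left(6 - -5\right)} = \frac{-11 + T}{T + \left(6 + 5\right)} = \frac{-11 + T}{T + 11} = \frac{-11 + T}{11 + T}$)
$H{\left(-4 \right)} w{\left(-10,E{\left(-4 \right)} \right)} - 67 = \frac{-11 - 4}{11 - 4} \left(3 + 4\right) - 67 = \frac{1}{7} \left(-15\right) 7 - 67 = \left(- \frac{15}{7}\right) 7 - 67 = -15 - 67 = -82$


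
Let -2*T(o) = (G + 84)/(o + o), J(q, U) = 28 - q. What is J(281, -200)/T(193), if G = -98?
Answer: -97658/7 ≈ -13951.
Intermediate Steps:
T(o) = 7/(2*o) (T(o) = -(-98 + 84)/(2*(o + o)) = -(-7)/(2*o) = 7/(2*o))
J(281, -200)/T(193) = (28 - 1*281)/(((7/2)/193)) = (28 - 281)/(((7/2)*(1/193))) = -253/7/386 = -253*386/7 = -97658/7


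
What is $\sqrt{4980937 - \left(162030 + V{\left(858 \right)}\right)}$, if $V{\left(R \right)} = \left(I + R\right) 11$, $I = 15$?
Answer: $2 \sqrt{1202326} \approx 2193.0$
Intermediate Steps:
$V{\left(R \right)} = 165 + 11 R$ ($V{\left(R \right)} = \left(15 + R\right) 11 = 165 + 11 R$)
$\sqrt{4980937 - \left(162030 + V{\left(858 \right)}\right)} = \sqrt{4980937 - \left(162195 + 9438\right)} = \sqrt{4980937 - 171633} = \sqrt{4809304} = 2 \sqrt{1202326}$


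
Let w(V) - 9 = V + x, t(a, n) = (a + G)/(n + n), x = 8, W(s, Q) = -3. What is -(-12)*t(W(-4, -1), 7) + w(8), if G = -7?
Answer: 115/7 ≈ 16.429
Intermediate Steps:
t(a, n) = (-7 + a)/(2*n) (t(a, n) = (a - 7)/(n + n) = (-7 + a)/((2*n)) = (-7 + a)*(1/(2*n)) = (-7 + a)/(2*n))
w(V) = 17 + V (w(V) = 9 + (V + 8) = 9 + (8 + V) = 17 + V)
-(-12)*t(W(-4, -1), 7) + w(8) = -(-12)*(½)*(-7 - 3)/7 + (17 + 8) = -(-12)*(½)*(⅐)*(-10) + 25 = -(-12)*(-5)/7 + 25 = -4*15/7 + 25 = -60/7 + 25 = 115/7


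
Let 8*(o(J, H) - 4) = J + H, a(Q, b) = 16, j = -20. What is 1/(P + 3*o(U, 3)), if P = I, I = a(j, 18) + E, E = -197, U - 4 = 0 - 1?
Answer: -4/667 ≈ -0.0059970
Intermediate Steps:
U = 3 (U = 4 + (0 - 1) = 4 - 1 = 3)
o(J, H) = 4 + H/8 + J/8 (o(J, H) = 4 + (J + H)/8 = 4 + (H + J)/8 = 4 + (H/8 + J/8) = 4 + H/8 + J/8)
I = -181 (I = 16 - 197 = -181)
P = -181
1/(P + 3*o(U, 3)) = 1/(-181 + 3*(4 + (⅛)*3 + (⅛)*3)) = 1/(-181 + 3*(4 + 3/8 + 3/8)) = 1/(-181 + 3*(19/4)) = 1/(-181 + 57/4) = 1/(-667/4) = -4/667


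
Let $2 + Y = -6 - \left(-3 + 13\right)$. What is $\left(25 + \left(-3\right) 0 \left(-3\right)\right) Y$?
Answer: $-450$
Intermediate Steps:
$Y = -18$ ($Y = -2 - 16 = -18$)
$\left(25 + \left(-3\right) 0 \left(-3\right)\right) Y = \left(25 + \left(-3\right) 0 \left(-3\right)\right) \left(-18\right) = \left(25 + 0 \left(-3\right)\right) \left(-18\right) = \left(25 + 0\right) \left(-18\right) = 25 \left(-18\right) = -450$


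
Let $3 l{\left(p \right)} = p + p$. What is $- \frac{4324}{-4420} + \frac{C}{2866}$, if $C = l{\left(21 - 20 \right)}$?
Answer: $\frac{4648324}{4750395} \approx 0.97851$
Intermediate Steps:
$l{\left(p \right)} = \frac{2 p}{3}$ ($l{\left(p \right)} = \frac{p + p}{3} = \frac{2 p}{3}$)
$C = \frac{2}{3}$ ($C = \frac{2 \left(21 - 20\right)}{3} = \frac{2}{3} \cdot 1 = \frac{2}{3} \approx 0.66667$)
$- \frac{4324}{-4420} + \frac{C}{2866} = - \frac{4324}{-4420} + \frac{2}{3 \cdot 2866} = \left(-4324\right) \left(- \frac{1}{4420}\right) + \frac{2}{3} \cdot \frac{1}{2866} = \frac{1081}{1105} + \frac{1}{4299} = \frac{4648324}{4750395}$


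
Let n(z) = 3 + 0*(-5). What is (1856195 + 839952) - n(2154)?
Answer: 2696144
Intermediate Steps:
n(z) = 3 (n(z) = 3 + 0 = 3)
(1856195 + 839952) - n(2154) = (1856195 + 839952) - 1*3 = 2696147 - 3 = 2696144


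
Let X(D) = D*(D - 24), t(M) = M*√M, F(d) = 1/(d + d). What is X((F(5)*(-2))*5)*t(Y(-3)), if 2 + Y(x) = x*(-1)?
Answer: 25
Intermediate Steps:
F(d) = 1/(2*d)
Y(x) = -2 - x (Y(x) = -2 + x*(-1) = -2 - x)
t(M) = M^(3/2)
X(D) = D*(-24 + D)
X((F(5)*(-2))*5)*t(Y(-3)) = (((((½)/5)*(-2))*5)*(-24 + (((½)/5)*(-2))*5))*(-2 - 1*(-3))^(3/2) = (((((½)*(⅕))*(-2))*5)*(-24 + (((½)*(⅕))*(-2))*5))*(-2 + 3)^(3/2) = ((((⅒)*(-2))*5)*(-24 + ((⅒)*(-2))*5))*1^(3/2) = ((-⅕*5)*(-24 - ⅕*5))*1 = -(-24 - 1)*1 = -1*(-25)*1 = 25*1 = 25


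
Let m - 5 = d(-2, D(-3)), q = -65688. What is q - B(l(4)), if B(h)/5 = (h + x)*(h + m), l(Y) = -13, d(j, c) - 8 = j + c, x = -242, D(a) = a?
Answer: -72063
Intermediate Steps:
d(j, c) = 8 + c + j (d(j, c) = 8 + (j + c) = 8 + (c + j) = 8 + c + j)
m = 8 (m = 5 + (8 - 3 - 2) = 5 + 3 = 8)
B(h) = 5*(-242 + h)*(8 + h) (B(h) = 5*((h - 242)*(h + 8)) = 5*((-242 + h)*(8 + h)) = 5*(-242 + h)*(8 + h))
q - B(l(4)) = -65688 - (-9680 - 1170*(-13) + 5*(-13)²) = -65688 - (-9680 + 15210 + 5*169) = -65688 - (-9680 + 15210 + 845) = -65688 - 1*6375 = -65688 - 6375 = -72063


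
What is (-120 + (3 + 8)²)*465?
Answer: 465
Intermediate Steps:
(-120 + (3 + 8)²)*465 = (-120 + 11²)*465 = (-120 + 121)*465 = 1*465 = 465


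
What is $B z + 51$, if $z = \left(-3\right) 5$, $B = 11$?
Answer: $-114$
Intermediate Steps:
$z = -15$
$B z + 51 = 11 \left(-15\right) + 51 = -165 + 51 = -114$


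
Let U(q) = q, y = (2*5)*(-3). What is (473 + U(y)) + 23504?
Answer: 23947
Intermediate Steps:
y = -30 (y = 10*(-3) = -30)
(473 + U(y)) + 23504 = (473 - 30) + 23504 = 443 + 23504 = 23947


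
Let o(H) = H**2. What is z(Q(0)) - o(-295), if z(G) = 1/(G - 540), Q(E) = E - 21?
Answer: -48821026/561 ≈ -87025.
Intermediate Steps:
Q(E) = -21 + E
z(G) = 1/(-540 + G)
z(Q(0)) - o(-295) = 1/(-540 + (-21 + 0)) - 1*(-295)**2 = 1/(-540 - 21) - 1*87025 = 1/(-561) - 87025 = -1/561 - 87025 = -48821026/561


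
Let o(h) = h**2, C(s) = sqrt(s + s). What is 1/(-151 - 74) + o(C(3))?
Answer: 1349/225 ≈ 5.9956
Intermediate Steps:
C(s) = sqrt(2)*sqrt(s) (C(s) = sqrt(2*s) = sqrt(2)*sqrt(s))
1/(-151 - 74) + o(C(3)) = 1/(-151 - 74) + (sqrt(2)*sqrt(3))**2 = 1/(-225) + (sqrt(6))**2 = -1/225 + 6 = 1349/225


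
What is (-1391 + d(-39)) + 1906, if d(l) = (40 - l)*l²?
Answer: 120674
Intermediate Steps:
d(l) = l²*(40 - l)
(-1391 + d(-39)) + 1906 = (-1391 + (-39)²*(40 - 1*(-39))) + 1906 = (-1391 + 1521*(40 + 39)) + 1906 = (-1391 + 1521*79) + 1906 = (-1391 + 120159) + 1906 = 118768 + 1906 = 120674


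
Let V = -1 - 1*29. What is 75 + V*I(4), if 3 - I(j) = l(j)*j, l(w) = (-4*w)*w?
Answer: -7695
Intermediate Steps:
l(w) = -4*w²
I(j) = 3 + 4*j³ (I(j) = 3 - (-4*j²)*j = 3 - (-4)*j³ = 3 + 4*j³)
V = -30 (V = -1 - 29 = -30)
75 + V*I(4) = 75 - 30*(3 + 4*4³) = 75 - 30*(3 + 4*64) = 75 - 30*(3 + 256) = 75 - 30*259 = 75 - 7770 = -7695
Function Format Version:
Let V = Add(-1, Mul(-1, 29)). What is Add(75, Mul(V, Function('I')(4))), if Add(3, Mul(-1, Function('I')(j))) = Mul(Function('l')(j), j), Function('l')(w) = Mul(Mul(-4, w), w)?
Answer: -7695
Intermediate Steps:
Function('l')(w) = Mul(-4, Pow(w, 2))
Function('I')(j) = Add(3, Mul(4, Pow(j, 3))) (Function('I')(j) = Add(3, Mul(-1, Mul(Mul(-4, Pow(j, 2)), j))) = Add(3, Mul(-1, Mul(-4, Pow(j, 3)))) = Add(3, Mul(4, Pow(j, 3))))
V = -30 (V = Add(-1, -29) = -30)
Add(75, Mul(V, Function('I')(4))) = Add(75, Mul(-30, Add(3, Mul(4, Pow(4, 3))))) = Add(75, Mul(-30, Add(3, Mul(4, 64)))) = Add(75, Mul(-30, Add(3, 256))) = Add(75, Mul(-30, 259)) = Add(75, -7770) = -7695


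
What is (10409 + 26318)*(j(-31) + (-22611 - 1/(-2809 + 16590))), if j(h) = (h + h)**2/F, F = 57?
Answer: -34230242057740/41343 ≈ -8.2796e+8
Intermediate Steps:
j(h) = 4*h**2/57 (j(h) = (h + h)**2/57 = (2*h)**2*(1/57) = (4*h**2)*(1/57) = 4*h**2/57)
(10409 + 26318)*(j(-31) + (-22611 - 1/(-2809 + 16590))) = (10409 + 26318)*((4/57)*(-31)**2 + (-22611 - 1/(-2809 + 16590))) = 36727*((4/57)*961 + (-22611 - 1/13781)) = 36727*(3844/57 + (-22611 - 1*1/13781)) = 36727*(3844/57 + (-22611 - 1/13781)) = 36727*(3844/57 - 311602192/13781) = 36727*(-17708350780/785517) = -34230242057740/41343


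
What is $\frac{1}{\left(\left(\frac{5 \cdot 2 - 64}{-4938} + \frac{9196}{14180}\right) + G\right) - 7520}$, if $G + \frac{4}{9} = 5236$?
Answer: $- \frac{26257815}{59967203762} \approx -0.00043787$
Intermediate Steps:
$G = \frac{47120}{9}$ ($G = - \frac{4}{9} + 5236 = \frac{47120}{9} \approx 5235.6$)
$\frac{1}{\left(\left(\frac{5 \cdot 2 - 64}{-4938} + \frac{9196}{14180}\right) + G\right) - 7520} = \frac{1}{\left(\left(\frac{5 \cdot 2 - 64}{-4938} + \frac{9196}{14180}\right) + \frac{47120}{9}\right) - 7520} = \frac{1}{\left(\left(\left(10 - 64\right) \left(- \frac{1}{4938}\right) + 9196 \cdot \frac{1}{14180}\right) + \frac{47120}{9}\right) - 7520} = \frac{1}{\left(\left(\left(-54\right) \left(- \frac{1}{4938}\right) + \frac{2299}{3545}\right) + \frac{47120}{9}\right) - 7520} = \frac{1}{\left(\left(\frac{9}{823} + \frac{2299}{3545}\right) + \frac{47120}{9}\right) - 7520} = \frac{1}{\left(\frac{1923982}{2917535} + \frac{47120}{9}\right) - 7520} = \frac{1}{\frac{137491565038}{26257815} - 7520} = \frac{1}{- \frac{59967203762}{26257815}} = - \frac{26257815}{59967203762}$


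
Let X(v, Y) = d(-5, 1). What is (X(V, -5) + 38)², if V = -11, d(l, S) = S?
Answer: 1521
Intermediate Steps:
X(v, Y) = 1
(X(V, -5) + 38)² = (1 + 38)² = 39² = 1521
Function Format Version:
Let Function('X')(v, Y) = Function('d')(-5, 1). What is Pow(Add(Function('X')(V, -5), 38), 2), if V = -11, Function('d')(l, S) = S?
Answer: 1521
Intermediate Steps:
Function('X')(v, Y) = 1
Pow(Add(Function('X')(V, -5), 38), 2) = Pow(Add(1, 38), 2) = Pow(39, 2) = 1521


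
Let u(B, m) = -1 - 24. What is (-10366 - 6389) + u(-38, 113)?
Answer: -16780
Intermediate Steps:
u(B, m) = -25
(-10366 - 6389) + u(-38, 113) = (-10366 - 6389) - 25 = -16755 - 25 = -16780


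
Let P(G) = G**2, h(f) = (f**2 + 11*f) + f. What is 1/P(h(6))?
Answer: 1/11664 ≈ 8.5734e-5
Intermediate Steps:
h(f) = f**2 + 12*f
1/P(h(6)) = 1/((6*(12 + 6))**2) = 1/((6*18)**2) = 1/(108**2) = 1/11664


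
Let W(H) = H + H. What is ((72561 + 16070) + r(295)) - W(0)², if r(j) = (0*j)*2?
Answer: 88631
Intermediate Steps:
W(H) = 2*H
r(j) = 0 (r(j) = 0*2 = 0)
((72561 + 16070) + r(295)) - W(0)² = ((72561 + 16070) + 0) - (2*0)² = (88631 + 0) - 1*0² = 88631 - 1*0 = 88631 + 0 = 88631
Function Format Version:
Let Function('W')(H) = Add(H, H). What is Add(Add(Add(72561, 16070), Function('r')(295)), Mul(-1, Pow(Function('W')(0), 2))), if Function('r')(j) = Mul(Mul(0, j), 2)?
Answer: 88631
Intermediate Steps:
Function('W')(H) = Mul(2, H)
Function('r')(j) = 0 (Function('r')(j) = Mul(0, 2) = 0)
Add(Add(Add(72561, 16070), Function('r')(295)), Mul(-1, Pow(Function('W')(0), 2))) = Add(Add(Add(72561, 16070), 0), Mul(-1, Pow(Mul(2, 0), 2))) = Add(Add(88631, 0), Mul(-1, Pow(0, 2))) = Add(88631, Mul(-1, 0)) = Add(88631, 0) = 88631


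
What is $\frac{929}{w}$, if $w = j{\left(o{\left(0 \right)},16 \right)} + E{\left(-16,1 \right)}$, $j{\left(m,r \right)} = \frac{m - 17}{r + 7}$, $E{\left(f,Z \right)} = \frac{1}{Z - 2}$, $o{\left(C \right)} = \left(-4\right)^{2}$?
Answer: $- \frac{21367}{24} \approx -890.29$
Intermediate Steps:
$o{\left(C \right)} = 16$
$E{\left(f,Z \right)} = \frac{1}{-2 + Z}$
$j{\left(m,r \right)} = \frac{-17 + m}{7 + r}$ ($j{\left(m,r \right)} = \frac{m - 17}{7 + r} = \frac{-17 + m}{7 + r}$)
$w = - \frac{24}{23}$ ($w = \frac{-17 + 16}{7 + 16} + \frac{1}{-2 + 1} = \frac{1}{23} \left(-1\right) + \frac{1}{-1} = \frac{1}{23} \left(-1\right) - 1 = - \frac{1}{23} - 1 = - \frac{24}{23} \approx -1.0435$)
$\frac{929}{w} = \frac{929}{- \frac{24}{23}} = 929 \left(- \frac{23}{24}\right) = - \frac{21367}{24}$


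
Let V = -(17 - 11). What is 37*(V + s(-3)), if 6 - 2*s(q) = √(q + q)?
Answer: -111 - 37*I*√6/2 ≈ -111.0 - 45.316*I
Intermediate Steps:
V = -6 (V = -1*6 = -6)
s(q) = 3 - √2*√q/2 (s(q) = 3 - √(q + q)/2 = 3 - √2*√q/2)
37*(V + s(-3)) = 37*(-6 + (3 - √2*√(-3)/2)) = 37*(-6 + (3 - √2*I*√3/2)) = 37*(-6 + (3 - I*√6/2)) = 37*(-3 - I*√6/2) = -111 - 37*I*√6/2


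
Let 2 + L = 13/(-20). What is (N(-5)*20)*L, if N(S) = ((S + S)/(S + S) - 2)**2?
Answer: -53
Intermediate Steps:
L = -53/20 (L = -2 + 13/(-20) = -2 + 13*(-1/20) = -2 - 13/20 = -53/20 ≈ -2.6500)
N(S) = 1 (N(S) = ((2*S)/((2*S)) - 2)**2 = ((2*S)*(1/(2*S)) - 2)**2 = (1 - 2)**2 = (-1)**2 = 1)
(N(-5)*20)*L = (1*20)*(-53/20) = 20*(-53/20) = -53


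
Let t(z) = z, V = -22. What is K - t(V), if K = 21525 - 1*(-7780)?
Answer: 29327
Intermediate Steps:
K = 29305 (K = 21525 + 7780 = 29305)
K - t(V) = 29305 - 1*(-22) = 29305 + 22 = 29327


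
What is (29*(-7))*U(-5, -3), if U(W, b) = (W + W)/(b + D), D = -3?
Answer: -1015/3 ≈ -338.33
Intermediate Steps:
U(W, b) = 2*W/(-3 + b) (U(W, b) = (W + W)/(b - 3) = (2*W)/(-3 + b) = 2*W/(-3 + b))
(29*(-7))*U(-5, -3) = (29*(-7))*(2*(-5)/(-3 - 3)) = -406*(-5)/(-6) = -406*(-5)*(-1)/6 = -203*5/3 = -1015/3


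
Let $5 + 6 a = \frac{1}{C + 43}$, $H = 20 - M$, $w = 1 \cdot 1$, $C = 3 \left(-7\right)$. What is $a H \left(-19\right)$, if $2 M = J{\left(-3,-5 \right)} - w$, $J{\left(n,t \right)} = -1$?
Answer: $\frac{14497}{44} \approx 329.48$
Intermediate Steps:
$C = -21$
$w = 1$
$M = -1$ ($M = \frac{-1 - 1}{2} = \frac{1}{2} \left(-2\right) = -1$)
$H = 21$ ($H = 20 - -1 = 20 + 1 = 21$)
$a = - \frac{109}{132}$ ($a = - \frac{5}{6} + \frac{1}{6 \left(-21 + 43\right)} = - \frac{5}{6} + \frac{1}{6 \cdot 22} = - \frac{5}{6} + \frac{1}{6} \cdot \frac{1}{22} = - \frac{5}{6} + \frac{1}{132} = - \frac{109}{132} \approx -0.82576$)
$a H \left(-19\right) = \left(- \frac{109}{132}\right) 21 \left(-19\right) = \left(- \frac{763}{44}\right) \left(-19\right) = \frac{14497}{44}$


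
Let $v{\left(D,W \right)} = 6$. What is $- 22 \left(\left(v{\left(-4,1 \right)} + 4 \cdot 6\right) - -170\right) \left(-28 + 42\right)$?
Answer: $-61600$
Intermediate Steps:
$- 22 \left(\left(v{\left(-4,1 \right)} + 4 \cdot 6\right) - -170\right) \left(-28 + 42\right) = - 22 \left(\left(6 + 4 \cdot 6\right) - -170\right) \left(-28 + 42\right) = - 22 \left(\left(6 + 24\right) + 170\right) 14 = - 22 \left(30 + 170\right) 14 = - 22 \cdot 200 \cdot 14 = \left(-22\right) 2800 = -61600$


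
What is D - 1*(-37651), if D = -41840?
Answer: -4189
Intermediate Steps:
D - 1*(-37651) = -41840 - 1*(-37651) = -41840 + 37651 = -4189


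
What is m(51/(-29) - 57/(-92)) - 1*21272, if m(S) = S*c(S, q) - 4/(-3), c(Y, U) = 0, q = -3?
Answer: -63812/3 ≈ -21271.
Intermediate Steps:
m(S) = 4/3 (m(S) = S*0 - 4/(-3) = 0 - 4*(-⅓) = 0 + 4/3 = 4/3)
m(51/(-29) - 57/(-92)) - 1*21272 = 4/3 - 1*21272 = 4/3 - 21272 = -63812/3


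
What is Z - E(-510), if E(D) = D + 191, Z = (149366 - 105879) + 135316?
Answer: 179122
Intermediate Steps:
Z = 178803 (Z = 43487 + 135316 = 178803)
E(D) = 191 + D
Z - E(-510) = 178803 - (191 - 510) = 178803 - 1*(-319) = 178803 + 319 = 179122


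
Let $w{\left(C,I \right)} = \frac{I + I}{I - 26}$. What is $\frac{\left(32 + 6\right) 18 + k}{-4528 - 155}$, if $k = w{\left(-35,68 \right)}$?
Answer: $- \frac{14432}{98343} \approx -0.14675$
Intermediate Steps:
$w{\left(C,I \right)} = \frac{2 I}{-26 + I}$
$k = \frac{68}{21}$ ($k = 2 \cdot 68 \frac{1}{-26 + 68} = 2 \cdot 68 \cdot \frac{1}{42} = \frac{68}{21} \approx 3.2381$)
$\frac{\left(32 + 6\right) 18 + k}{-4528 - 155} = \frac{\left(32 + 6\right) 18 + \frac{68}{21}}{-4528 - 155} = \frac{38 \cdot 18 + \frac{68}{21}}{-4683} = \left(684 + \frac{68}{21}\right) \left(- \frac{1}{4683}\right) = \frac{14432}{21} \left(- \frac{1}{4683}\right) = - \frac{14432}{98343}$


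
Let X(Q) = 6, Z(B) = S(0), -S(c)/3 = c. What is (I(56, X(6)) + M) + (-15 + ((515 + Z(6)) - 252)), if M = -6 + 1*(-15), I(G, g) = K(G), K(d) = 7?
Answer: 234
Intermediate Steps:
S(c) = -3*c
Z(B) = 0 (Z(B) = -3*0 = 0)
I(G, g) = 7
M = -21 (M = -6 - 15 = -21)
(I(56, X(6)) + M) + (-15 + ((515 + Z(6)) - 252)) = (7 - 21) + (-15 + ((515 + 0) - 252)) = -14 + (-15 + (515 - 252)) = -14 + (-15 + 263) = -14 + 248 = 234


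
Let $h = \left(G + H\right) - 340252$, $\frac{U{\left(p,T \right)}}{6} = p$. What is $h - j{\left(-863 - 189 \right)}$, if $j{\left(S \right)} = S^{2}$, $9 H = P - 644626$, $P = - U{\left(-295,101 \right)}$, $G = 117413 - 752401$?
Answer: $- \frac{19380352}{9} \approx -2.1534 \cdot 10^{6}$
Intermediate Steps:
$U{\left(p,T \right)} = 6 p$
$G = -634988$
$P = 1770$ ($P = - 6 \left(-295\right) = \left(-1\right) \left(-1770\right) = 1770$)
$H = - \frac{642856}{9}$ ($H = \frac{1770 - 644626}{9} = \frac{1}{9} \left(-642856\right) = - \frac{642856}{9} \approx -71429.0$)
$h = - \frac{9420016}{9}$ ($h = \left(-634988 - \frac{642856}{9}\right) - 340252 = - \frac{6357748}{9} - 340252 = - \frac{9420016}{9} \approx -1.0467 \cdot 10^{6}$)
$h - j{\left(-863 - 189 \right)} = - \frac{9420016}{9} - \left(-863 - 189\right)^{2} = - \frac{9420016}{9} - \left(-1052\right)^{2} = - \frac{9420016}{9} - 1106704 = - \frac{19380352}{9}$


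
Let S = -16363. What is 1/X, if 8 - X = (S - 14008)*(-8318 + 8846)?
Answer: 1/16035896 ≈ 6.2360e-8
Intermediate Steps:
X = 16035896 (X = 8 - (-16363 - 14008)*(-8318 + 8846) = 8 - (-30371)*528 = 8 - 1*(-16035888) = 8 + 16035888 = 16035896)
1/X = 1/16035896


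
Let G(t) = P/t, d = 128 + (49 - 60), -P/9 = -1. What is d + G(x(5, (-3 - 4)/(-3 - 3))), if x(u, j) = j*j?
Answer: 6057/49 ≈ 123.61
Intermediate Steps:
P = 9 (P = -9*(-1) = 9)
x(u, j) = j²
d = 117 (d = 128 - 11 = 117)
G(t) = 9/t
d + G(x(5, (-3 - 4)/(-3 - 3))) = 117 + 9/(((-3 - 4)/(-3 - 3))²) = 117 + 9/((-7/(-6))²) = 117 + 9/((-7*(-⅙))²) = 117 + 9/((7/6)²) = 117 + 9/(49/36) = 117 + 9*(36/49) = 117 + 324/49 = 6057/49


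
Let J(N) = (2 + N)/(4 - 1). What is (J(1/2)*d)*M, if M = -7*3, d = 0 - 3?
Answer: 105/2 ≈ 52.500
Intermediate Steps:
J(N) = 2/3 + N/3 (J(N) = (2 + N)/3 = (2 + N)*(1/3) = 2/3 + N/3)
d = -3
M = -21
(J(1/2)*d)*M = ((2/3 + (1/3)/2)*(-3))*(-21) = ((2/3 + (1/3)*(1/2))*(-3))*(-21) = ((2/3 + 1/6)*(-3))*(-21) = ((5/6)*(-3))*(-21) = -5/2*(-21) = 105/2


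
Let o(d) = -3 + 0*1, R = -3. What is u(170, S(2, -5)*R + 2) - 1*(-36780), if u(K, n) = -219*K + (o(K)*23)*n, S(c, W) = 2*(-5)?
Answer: -2658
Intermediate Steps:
o(d) = -3 (o(d) = -3 + 0 = -3)
S(c, W) = -10
u(K, n) = -219*K - 69*n (u(K, n) = -219*K + (-3*23)*n = -219*K - 69*n)
u(170, S(2, -5)*R + 2) - 1*(-36780) = (-219*170 - 69*(-10*(-3) + 2)) - 1*(-36780) = (-37230 - 69*(30 + 2)) + 36780 = (-37230 - 69*32) + 36780 = (-37230 - 2208) + 36780 = -39438 + 36780 = -2658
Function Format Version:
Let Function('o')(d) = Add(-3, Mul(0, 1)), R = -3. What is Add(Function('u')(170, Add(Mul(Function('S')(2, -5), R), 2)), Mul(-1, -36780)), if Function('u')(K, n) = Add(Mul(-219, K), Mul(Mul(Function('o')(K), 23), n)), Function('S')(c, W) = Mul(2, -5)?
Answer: -2658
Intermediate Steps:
Function('o')(d) = -3 (Function('o')(d) = Add(-3, 0) = -3)
Function('S')(c, W) = -10
Function('u')(K, n) = Add(Mul(-219, K), Mul(-69, n)) (Function('u')(K, n) = Add(Mul(-219, K), Mul(Mul(-3, 23), n)) = Add(Mul(-219, K), Mul(-69, n)))
Add(Function('u')(170, Add(Mul(Function('S')(2, -5), R), 2)), Mul(-1, -36780)) = Add(Add(Mul(-219, 170), Mul(-69, Add(Mul(-10, -3), 2))), Mul(-1, -36780)) = Add(Add(-37230, Mul(-69, Add(30, 2))), 36780) = Add(Add(-37230, Mul(-69, 32)), 36780) = Add(Add(-37230, -2208), 36780) = Add(-39438, 36780) = -2658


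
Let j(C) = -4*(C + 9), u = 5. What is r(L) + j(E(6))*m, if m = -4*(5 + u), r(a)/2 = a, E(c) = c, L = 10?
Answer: 2420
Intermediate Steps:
r(a) = 2*a
m = -40 (m = -4*(5 + 5) = -4*10 = -40)
j(C) = -36 - 4*C (j(C) = -4*(9 + C) = -36 - 4*C)
r(L) + j(E(6))*m = 2*10 + (-36 - 4*6)*(-40) = 20 + (-36 - 24)*(-40) = 20 - 60*(-40) = 20 + 2400 = 2420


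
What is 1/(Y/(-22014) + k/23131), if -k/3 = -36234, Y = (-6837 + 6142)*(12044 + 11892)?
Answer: 254602917/193594589474 ≈ 0.0013151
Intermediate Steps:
Y = -16635520 (Y = -695*23936 = -16635520)
k = 108702 (k = -3*(-36234) = 108702)
1/(Y/(-22014) + k/23131) = 1/(-16635520/(-22014) + 108702/23131) = 1/(-16635520*(-1/22014) + 108702*(1/23131)) = 1/(8317760/11007 + 108702/23131) = 1/(193594589474/254602917) = 254602917/193594589474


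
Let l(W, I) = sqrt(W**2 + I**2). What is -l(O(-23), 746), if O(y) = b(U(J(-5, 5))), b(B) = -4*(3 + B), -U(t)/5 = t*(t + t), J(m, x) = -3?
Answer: -2*sqrt(169405) ≈ -823.18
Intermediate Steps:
U(t) = -10*t**2 (U(t) = -5*t*(t + t) = -5*t*2*t = -10*t**2)
b(B) = -12 - 4*B
O(y) = 348 (O(y) = -12 - (-40)*(-3)**2 = -12 - (-40)*9 = -12 - 4*(-90) = -12 + 360 = 348)
l(W, I) = sqrt(I**2 + W**2)
-l(O(-23), 746) = -sqrt(746**2 + 348**2) = -sqrt(556516 + 121104) = -sqrt(677620) = -2*sqrt(169405)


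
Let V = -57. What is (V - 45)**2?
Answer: 10404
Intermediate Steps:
(V - 45)**2 = (-57 - 45)**2 = (-102)**2 = 10404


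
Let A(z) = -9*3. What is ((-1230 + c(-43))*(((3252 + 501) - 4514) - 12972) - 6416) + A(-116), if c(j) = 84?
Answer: 15731575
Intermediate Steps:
A(z) = -27
((-1230 + c(-43))*(((3252 + 501) - 4514) - 12972) - 6416) + A(-116) = ((-1230 + 84)*(((3252 + 501) - 4514) - 12972) - 6416) - 27 = (-1146*((3753 - 4514) - 12972) - 6416) - 27 = (-1146*(-761 - 12972) - 6416) - 27 = (-1146*(-13733) - 6416) - 27 = (15738018 - 6416) - 27 = 15731602 - 27 = 15731575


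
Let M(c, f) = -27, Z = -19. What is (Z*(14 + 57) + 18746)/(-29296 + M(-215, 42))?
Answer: -17397/29323 ≈ -0.59329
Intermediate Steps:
(Z*(14 + 57) + 18746)/(-29296 + M(-215, 42)) = (-19*(14 + 57) + 18746)/(-29296 - 27) = (-19*71 + 18746)/(-29323) = (-1349 + 18746)*(-1/29323) = 17397*(-1/29323) = -17397/29323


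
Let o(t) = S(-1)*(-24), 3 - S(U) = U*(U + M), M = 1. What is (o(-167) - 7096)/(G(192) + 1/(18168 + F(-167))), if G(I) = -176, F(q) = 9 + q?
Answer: 129095680/3169759 ≈ 40.727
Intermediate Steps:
S(U) = 3 - U*(1 + U) (S(U) = 3 - U*(U + 1) = 3 - U*(1 + U))
o(t) = -72 (o(t) = (3 - 1*(-1) - 1*(-1)²)*(-24) = (3 + 1 - 1*1)*(-24) = (3 + 1 - 1)*(-24) = 3*(-24) = -72)
(o(-167) - 7096)/(G(192) + 1/(18168 + F(-167))) = (-72 - 7096)/(-176 + 1/(18168 + (9 - 167))) = -7168/(-176 + 1/(18168 - 158)) = -7168/(-176 + 1/18010) = -7168/(-3169759/18010) = -7168*(-18010/3169759) = 129095680/3169759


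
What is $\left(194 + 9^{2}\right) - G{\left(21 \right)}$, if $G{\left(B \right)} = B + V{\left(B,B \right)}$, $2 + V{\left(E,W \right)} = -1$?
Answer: $257$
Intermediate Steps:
$V{\left(E,W \right)} = -3$ ($V{\left(E,W \right)} = -2 - 1 = -3$)
$G{\left(B \right)} = -3 + B$ ($G{\left(B \right)} = B - 3 = -3 + B$)
$\left(194 + 9^{2}\right) - G{\left(21 \right)} = \left(194 + 9^{2}\right) - \left(-3 + 21\right) = \left(194 + 81\right) - 18 = 275 - 18 = 257$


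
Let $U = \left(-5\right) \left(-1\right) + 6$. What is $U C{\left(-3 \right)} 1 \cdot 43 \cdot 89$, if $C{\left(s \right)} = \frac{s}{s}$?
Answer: $42097$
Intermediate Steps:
$C{\left(s \right)} = 1$
$U = 11$ ($U = 5 + 6 = 11$)
$U C{\left(-3 \right)} 1 \cdot 43 \cdot 89 = 11 \cdot 1 \cdot 1 \cdot 43 \cdot 89 = 11 \cdot 1 \cdot 43 \cdot 89 = 11 \cdot 43 \cdot 89 = 473 \cdot 89 = 42097$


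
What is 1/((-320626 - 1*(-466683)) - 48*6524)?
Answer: -1/167095 ≈ -5.9846e-6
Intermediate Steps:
1/((-320626 - 1*(-466683)) - 48*6524) = 1/((-320626 + 466683) - 313152) = 1/(146057 - 313152) = 1/(-167095) = -1/167095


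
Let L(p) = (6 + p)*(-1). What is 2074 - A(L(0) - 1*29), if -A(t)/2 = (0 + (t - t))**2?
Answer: 2074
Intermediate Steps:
L(p) = -6 - p
A(t) = 0 (A(t) = -2*(0 + (t - t))**2 = -2*(0 + 0)**2 = -2*0**2 = -2*0 = 0)
2074 - A(L(0) - 1*29) = 2074 - 1*0 = 2074 + 0 = 2074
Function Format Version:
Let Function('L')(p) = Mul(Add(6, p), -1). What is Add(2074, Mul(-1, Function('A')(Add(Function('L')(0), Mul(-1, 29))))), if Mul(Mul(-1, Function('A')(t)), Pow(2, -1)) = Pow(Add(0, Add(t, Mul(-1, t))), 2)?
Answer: 2074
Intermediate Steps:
Function('L')(p) = Add(-6, Mul(-1, p))
Function('A')(t) = 0 (Function('A')(t) = Mul(-2, Pow(Add(0, Add(t, Mul(-1, t))), 2)) = Mul(-2, Pow(Add(0, 0), 2)) = Mul(-2, Pow(0, 2)) = Mul(-2, 0) = 0)
Add(2074, Mul(-1, Function('A')(Add(Function('L')(0), Mul(-1, 29))))) = Add(2074, Mul(-1, 0)) = Add(2074, 0) = 2074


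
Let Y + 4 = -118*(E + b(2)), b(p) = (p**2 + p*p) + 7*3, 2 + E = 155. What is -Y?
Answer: 21480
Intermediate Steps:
E = 153 (E = -2 + 155 = 153)
b(p) = 21 + 2*p**2 (b(p) = (p**2 + p**2) + 21 = 2*p**2 + 21 = 21 + 2*p**2)
Y = -21480 (Y = -4 - 118*(153 + (21 + 2*2**2)) = -4 - 118*(153 + (21 + 2*4)) = -4 - 118*(153 + (21 + 8)) = -4 - 118*(153 + 29) = -4 - 118*182 = -4 - 21476 = -21480)
-Y = -1*(-21480) = 21480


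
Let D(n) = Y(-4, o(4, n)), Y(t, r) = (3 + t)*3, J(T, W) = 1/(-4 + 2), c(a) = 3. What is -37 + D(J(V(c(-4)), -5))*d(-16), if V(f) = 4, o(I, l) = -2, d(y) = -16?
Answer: 11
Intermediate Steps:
J(T, W) = -1/2 (J(T, W) = 1/(-2) = -1/2)
Y(t, r) = 9 + 3*t
D(n) = -3 (D(n) = 9 + 3*(-4) = 9 - 12 = -3)
-37 + D(J(V(c(-4)), -5))*d(-16) = -37 - 3*(-16) = -37 + 48 = 11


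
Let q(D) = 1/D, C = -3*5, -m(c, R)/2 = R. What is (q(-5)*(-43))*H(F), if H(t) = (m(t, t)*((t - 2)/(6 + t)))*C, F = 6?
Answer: 516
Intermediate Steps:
m(c, R) = -2*R
C = -15
H(t) = 30*t*(-2 + t)/(6 + t) (H(t) = ((-2*t)*((t - 2)/(6 + t)))*(-15) = ((-2*t)*((-2 + t)/(6 + t)))*(-15) = -2*t*(-2 + t)/(6 + t)*(-15) = 30*t*(-2 + t)/(6 + t))
(q(-5)*(-43))*H(F) = (-43/(-5))*(30*6*(-2 + 6)/(6 + 6)) = (-⅕*(-43))*(30*6*4/12) = 43*(30*6*(1/12)*4)/5 = (43/5)*60 = 516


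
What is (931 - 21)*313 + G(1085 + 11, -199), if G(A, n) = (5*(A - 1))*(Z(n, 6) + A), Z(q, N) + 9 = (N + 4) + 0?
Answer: 6290905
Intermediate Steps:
Z(q, N) = -5 + N (Z(q, N) = -9 + ((N + 4) + 0) = -9 + ((4 + N) + 0) = -9 + (4 + N) = -5 + N)
G(A, n) = (1 + A)*(-5 + 5*A) (G(A, n) = (5*(A - 1))*((-5 + 6) + A) = (5*(-1 + A))*(1 + A) = (-5 + 5*A)*(1 + A) = (1 + A)*(-5 + 5*A))
(931 - 21)*313 + G(1085 + 11, -199) = (931 - 21)*313 + (-5 + 5*(1085 + 11)²) = 910*313 + (-5 + 5*1096²) = 284830 + (-5 + 5*1201216) = 284830 + (-5 + 6006080) = 284830 + 6006075 = 6290905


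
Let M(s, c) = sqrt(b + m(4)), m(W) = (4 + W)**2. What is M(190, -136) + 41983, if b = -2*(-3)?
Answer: 41983 + sqrt(70) ≈ 41991.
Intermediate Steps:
b = 6
M(s, c) = sqrt(70) (M(s, c) = sqrt(6 + (4 + 4)**2) = sqrt(6 + 8**2) = sqrt(6 + 64) = sqrt(70))
M(190, -136) + 41983 = sqrt(70) + 41983 = 41983 + sqrt(70)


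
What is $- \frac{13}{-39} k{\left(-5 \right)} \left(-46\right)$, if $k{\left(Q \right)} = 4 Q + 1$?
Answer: $\frac{874}{3} \approx 291.33$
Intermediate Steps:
$k{\left(Q \right)} = 1 + 4 Q$
$- \frac{13}{-39} k{\left(-5 \right)} \left(-46\right) = - \frac{13}{-39} \left(1 + 4 \left(-5\right)\right) \left(-46\right) = \left(-13\right) \left(- \frac{1}{39}\right) \left(1 - 20\right) \left(-46\right) = \frac{1}{3} \left(-19\right) \left(-46\right) = \left(- \frac{19}{3}\right) \left(-46\right) = \frac{874}{3}$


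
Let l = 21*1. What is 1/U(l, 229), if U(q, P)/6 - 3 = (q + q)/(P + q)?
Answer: 125/2376 ≈ 0.052609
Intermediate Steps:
l = 21
U(q, P) = 18 + 12*q/(P + q) (U(q, P) = 18 + 6*((q + q)/(P + q)) = 18 + 6*((2*q)/(P + q)) = 18 + 6*(2*q/(P + q)) = 18 + 12*q/(P + q))
1/U(l, 229) = 1/(6*(3*229 + 5*21)/(229 + 21)) = 1/(6*(687 + 105)/250) = 1/(6*(1/250)*792) = 1/(2376/125) = 125/2376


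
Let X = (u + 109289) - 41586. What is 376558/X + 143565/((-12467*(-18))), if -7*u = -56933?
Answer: 111287529391/19854470454 ≈ 5.6052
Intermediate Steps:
u = 56933/7 (u = -⅐*(-56933) = 56933/7 ≈ 8133.3)
X = 530854/7 (X = (56933/7 + 109289) - 41586 = 821956/7 - 41586 = 530854/7 ≈ 75836.)
376558/X + 143565/((-12467*(-18))) = 376558/(530854/7) + 143565/((-12467*(-18))) = 376558*(7/530854) + 143565/224406 = 1317953/265427 + 143565*(1/224406) = 1317953/265427 + 47855/74802 = 111287529391/19854470454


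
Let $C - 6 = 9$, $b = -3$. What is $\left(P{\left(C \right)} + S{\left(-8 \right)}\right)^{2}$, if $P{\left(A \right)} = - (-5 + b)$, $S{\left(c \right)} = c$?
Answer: $0$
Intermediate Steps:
$C = 15$ ($C = 6 + 9 = 15$)
$P{\left(A \right)} = 8$ ($P{\left(A \right)} = - (-5 - 3) = \left(-1\right) \left(-8\right) = 8$)
$\left(P{\left(C \right)} + S{\left(-8 \right)}\right)^{2} = \left(8 - 8\right)^{2} = 0^{2} = 0$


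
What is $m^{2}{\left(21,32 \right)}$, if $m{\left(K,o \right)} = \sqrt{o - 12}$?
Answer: $20$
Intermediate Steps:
$m{\left(K,o \right)} = \sqrt{-12 + o}$
$m^{2}{\left(21,32 \right)} = \left(\sqrt{-12 + 32}\right)^{2} = \left(\sqrt{20}\right)^{2} = \left(2 \sqrt{5}\right)^{2} = 20$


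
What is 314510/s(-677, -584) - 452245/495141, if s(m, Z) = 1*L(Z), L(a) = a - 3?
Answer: -155992263725/290647767 ≈ -536.71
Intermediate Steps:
L(a) = -3 + a
s(m, Z) = -3 + Z (s(m, Z) = 1*(-3 + Z) = -3 + Z)
314510/s(-677, -584) - 452245/495141 = 314510/(-3 - 584) - 452245/495141 = 314510/(-587) - 452245*1/495141 = 314510*(-1/587) - 452245/495141 = -314510/587 - 452245/495141 = -155992263725/290647767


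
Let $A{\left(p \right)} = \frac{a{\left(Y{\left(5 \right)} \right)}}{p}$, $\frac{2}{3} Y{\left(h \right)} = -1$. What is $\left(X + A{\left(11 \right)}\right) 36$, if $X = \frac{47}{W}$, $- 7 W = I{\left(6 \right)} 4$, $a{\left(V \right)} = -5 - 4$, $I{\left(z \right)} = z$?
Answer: $- \frac{11505}{22} \approx -522.95$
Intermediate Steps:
$Y{\left(h \right)} = - \frac{3}{2}$ ($Y{\left(h \right)} = \frac{3}{2} \left(-1\right) = - \frac{3}{2}$)
$a{\left(V \right)} = -9$
$W = - \frac{24}{7}$ ($W = - \frac{6 \cdot 4}{7} = \left(- \frac{1}{7}\right) 24 = - \frac{24}{7} \approx -3.4286$)
$A{\left(p \right)} = - \frac{9}{p}$
$X = - \frac{329}{24}$ ($X = \frac{47}{- \frac{24}{7}} = 47 \left(- \frac{7}{24}\right) = - \frac{329}{24} \approx -13.708$)
$\left(X + A{\left(11 \right)}\right) 36 = \left(- \frac{329}{24} - \frac{9}{11}\right) 36 = \left(- \frac{3835}{264}\right) 36 = - \frac{11505}{22}$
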